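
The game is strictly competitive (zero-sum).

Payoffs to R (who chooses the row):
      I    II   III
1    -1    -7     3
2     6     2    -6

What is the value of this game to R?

Column I is strictly dominated by II for C (it gives R more in every row).
The remaining 2×2 game on (1, 2) × (II, III) has no saddle point. Let R play 1 with probability p; indifference gives −7p + 2(1−p) = 3p − 6(1−p), so p = 4/9.
Similarly C's optimal q on II is 1/2, and the value is -7·(1/2) + (3)·(1/2) = -2.

-2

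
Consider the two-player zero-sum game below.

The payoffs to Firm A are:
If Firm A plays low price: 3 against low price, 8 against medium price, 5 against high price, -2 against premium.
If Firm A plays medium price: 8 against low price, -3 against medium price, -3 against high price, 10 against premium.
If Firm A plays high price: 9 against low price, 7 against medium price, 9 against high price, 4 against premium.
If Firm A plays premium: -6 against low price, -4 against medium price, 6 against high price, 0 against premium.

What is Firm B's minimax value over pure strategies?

8

The worst case (largest entry) in each column is low price: 9, medium price: 8, high price: 9, premium: 10.
The best (smallest) of these is 8.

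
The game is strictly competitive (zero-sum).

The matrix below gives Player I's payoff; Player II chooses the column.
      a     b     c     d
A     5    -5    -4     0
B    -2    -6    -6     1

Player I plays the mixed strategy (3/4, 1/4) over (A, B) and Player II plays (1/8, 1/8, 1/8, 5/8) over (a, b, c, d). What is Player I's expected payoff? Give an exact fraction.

-21/32

Against (1/8, 1/8, 1/8, 5/8), each row's expected payoff is A: -1/2; B: -9/8.
Taking the (3/4, 1/4)-weighted average: (3/4)·(-1/2) + (1/4)·(-9/8) = -21/32.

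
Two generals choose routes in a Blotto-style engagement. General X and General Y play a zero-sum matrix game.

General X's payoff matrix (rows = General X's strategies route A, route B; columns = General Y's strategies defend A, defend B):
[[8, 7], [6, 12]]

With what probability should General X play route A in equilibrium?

Row minima are 7 and 6, so General X's maximin is 7; column maxima are 8 and 12, so General Y's minimax is 8. These differ, so the equilibrium is in mixed strategies.
Let General X play route A with probability p. General Y is indifferent when 8p + 6(1−p) = 7p + 12(1−p), giving p = 6/7.

6/7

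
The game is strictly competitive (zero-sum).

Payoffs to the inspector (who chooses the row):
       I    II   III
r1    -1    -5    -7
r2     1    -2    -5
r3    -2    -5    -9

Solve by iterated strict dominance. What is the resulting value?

-5

Column I is strictly dominated by II for the inspectee (-5<-1, -2<1, -5<-2); eliminate I.
Column II is strictly dominated by III for the inspectee (-7<-5, -5<-2, -9<-5); eliminate II.
Row r3 is strictly dominated by row r1 (-7>-9); eliminate r3.
Row r1 is strictly dominated by row r2 (-5>-7); eliminate r1.
Only (r2, III) remains, with payoff -5.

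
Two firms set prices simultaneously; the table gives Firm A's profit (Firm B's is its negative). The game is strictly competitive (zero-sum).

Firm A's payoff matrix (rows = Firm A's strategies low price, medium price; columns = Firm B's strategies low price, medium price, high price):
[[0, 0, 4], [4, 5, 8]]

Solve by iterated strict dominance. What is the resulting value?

4

Row low price is strictly dominated by row medium price (4>0, 5>0, 8>4); eliminate low price.
Column medium price is strictly dominated by low price for Firm B (4<5); eliminate medium price.
Column high price is strictly dominated by low price for Firm B (4<8); eliminate high price.
Only (medium price, low price) remains, with payoff 4.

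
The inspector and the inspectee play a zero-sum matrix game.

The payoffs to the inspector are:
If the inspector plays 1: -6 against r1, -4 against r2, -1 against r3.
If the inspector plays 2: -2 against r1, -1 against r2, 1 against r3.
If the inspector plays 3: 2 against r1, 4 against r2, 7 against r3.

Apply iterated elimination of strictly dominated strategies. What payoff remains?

Row 1 is strictly dominated by row 2 (-2>-6, -1>-4, 1>-1); eliminate 1.
Row 2 is strictly dominated by row 3 (2>-2, 4>-1, 7>1); eliminate 2.
Column r3 is strictly dominated by r1 for the inspectee (2<7); eliminate r3.
Column r2 is strictly dominated by r1 for the inspectee (2<4); eliminate r2.
Only (3, r1) remains, with payoff 2.

2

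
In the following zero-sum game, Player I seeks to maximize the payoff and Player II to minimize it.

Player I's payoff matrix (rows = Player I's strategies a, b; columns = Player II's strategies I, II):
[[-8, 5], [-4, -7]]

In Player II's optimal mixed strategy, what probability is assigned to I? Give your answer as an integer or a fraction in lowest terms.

Row minima are -8 and -7, so Player I's maximin is -7; column maxima are -4 and 5, so Player II's minimax is -4. These differ, so the equilibrium is in mixed strategies.
Let Player II play I with probability q. Player I is indifferent when −8q + 5(1−q) = −4q − 7(1−q), giving q = 3/4.

3/4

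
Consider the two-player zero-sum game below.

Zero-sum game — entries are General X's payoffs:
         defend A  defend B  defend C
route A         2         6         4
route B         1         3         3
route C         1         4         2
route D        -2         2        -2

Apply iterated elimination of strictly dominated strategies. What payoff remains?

2

Column defend B is strictly dominated by defend A for General Y (2<6, 1<3, 1<4, -2<2); eliminate defend B.
Row route C is strictly dominated by row route A (2>1, 4>2); eliminate route C.
Row route D is strictly dominated by row route A (2>-2, 4>-2); eliminate route D.
Column defend C is strictly dominated by defend A for General Y (2<4, 1<3); eliminate defend C.
Row route B is strictly dominated by row route A (2>1); eliminate route B.
Only (route A, defend A) remains, with payoff 2.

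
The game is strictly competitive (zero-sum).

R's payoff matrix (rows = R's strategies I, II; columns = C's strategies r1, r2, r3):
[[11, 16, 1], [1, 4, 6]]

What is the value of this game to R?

Column r2 is strictly dominated by r1 for C (it gives R more in every row).
The remaining 2×2 game on (I, II) × (r1, r3) has no saddle point. Let R play I with probability p; indifference gives 11p + (1−p) = p + 6(1−p), so p = 1/3.
Similarly C's optimal q on r1 is 1/3, and the value is 11·(1/3) + (1)·(2/3) = 13/3.

13/3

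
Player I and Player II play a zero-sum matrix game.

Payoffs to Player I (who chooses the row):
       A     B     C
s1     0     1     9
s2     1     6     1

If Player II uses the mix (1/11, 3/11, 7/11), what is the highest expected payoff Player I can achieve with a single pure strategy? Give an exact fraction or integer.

s1: (0)·(1/11) + (1)·(3/11) + (9)·(7/11) = 6.
s2: (1)·(1/11) + (6)·(3/11) + (1)·(7/11) = 26/11.
The best pure response is s1 with expected payoff 6.

6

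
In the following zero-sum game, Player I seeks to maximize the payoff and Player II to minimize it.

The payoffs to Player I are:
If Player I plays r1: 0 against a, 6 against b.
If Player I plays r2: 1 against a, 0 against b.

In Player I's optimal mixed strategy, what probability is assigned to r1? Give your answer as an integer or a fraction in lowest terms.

Row minima are 0 and 0, so Player I's maximin is 0; column maxima are 1 and 6, so Player II's minimax is 1. These differ, so the equilibrium is in mixed strategies.
Let Player I play r1 with probability p. Player II is indifferent when (1−p) = 6p, giving p = 1/7.

1/7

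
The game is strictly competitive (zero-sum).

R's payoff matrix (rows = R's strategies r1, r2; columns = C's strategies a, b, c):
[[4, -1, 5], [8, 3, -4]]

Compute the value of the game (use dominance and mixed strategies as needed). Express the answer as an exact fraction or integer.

11/13

Column a is strictly dominated by b for C (it gives R more in every row).
The remaining 2×2 game on (r1, r2) × (b, c) has no saddle point. Let R play r1 with probability p; indifference gives −p + 3(1−p) = 5p − 4(1−p), so p = 7/13.
Similarly C's optimal q on b is 9/13, and the value is -1·(9/13) + (5)·(4/13) = 11/13.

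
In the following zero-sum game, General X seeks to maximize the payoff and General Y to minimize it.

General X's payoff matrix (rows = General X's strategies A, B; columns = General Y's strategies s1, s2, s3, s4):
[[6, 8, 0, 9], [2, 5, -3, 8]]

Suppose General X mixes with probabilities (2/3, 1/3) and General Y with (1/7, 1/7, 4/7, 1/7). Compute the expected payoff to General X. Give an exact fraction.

7/3

Against (1/7, 1/7, 4/7, 1/7), each row's expected payoff is A: 23/7; B: 3/7.
Taking the (2/3, 1/3)-weighted average: (2/3)·(23/7) + (1/3)·(3/7) = 7/3.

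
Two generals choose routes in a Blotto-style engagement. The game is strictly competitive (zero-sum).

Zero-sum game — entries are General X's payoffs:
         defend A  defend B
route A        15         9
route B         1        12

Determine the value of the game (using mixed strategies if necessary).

Row minima are 9 and 1, so General X's maximin is 9; column maxima are 15 and 12, so General Y's minimax is 12. These differ, so the equilibrium is in mixed strategies.
Let General X play route A with probability p. General Y is indifferent when 15p + (1−p) = 9p + 12(1−p), giving p = 11/17.
Let General Y play defend A with probability q. General X is indifferent when 15q + 9(1−q) = q + 12(1−q), giving q = 3/17.
The value is 15·(3/17) + (9)·(14/17) = 171/17.

171/17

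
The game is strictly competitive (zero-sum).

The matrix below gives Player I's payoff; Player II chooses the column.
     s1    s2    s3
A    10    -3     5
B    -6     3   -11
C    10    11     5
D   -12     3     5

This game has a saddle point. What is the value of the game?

5

Row minima: -3, -11, 5, -12 → Player I's maximin is 5.
Column maxima: 10, 11, 5 → Player II's minimax is 5.
They coincide at (C, s3), so the value is 5.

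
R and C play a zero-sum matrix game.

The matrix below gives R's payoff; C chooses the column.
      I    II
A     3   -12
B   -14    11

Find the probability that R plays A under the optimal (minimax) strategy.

5/8

Row minima are -12 and -14, so R's maximin is -12; column maxima are 3 and 11, so C's minimax is 3. These differ, so the equilibrium is in mixed strategies.
Let R play A with probability p. C is indifferent when 3p − 14(1−p) = −12p + 11(1−p), giving p = 5/8.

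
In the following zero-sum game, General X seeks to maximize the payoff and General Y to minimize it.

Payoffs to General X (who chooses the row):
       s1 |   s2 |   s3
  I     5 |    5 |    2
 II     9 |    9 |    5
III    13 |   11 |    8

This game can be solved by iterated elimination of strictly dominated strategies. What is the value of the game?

Row I is strictly dominated by row II (9>5, 9>5, 5>2); eliminate I.
Row II is strictly dominated by row III (13>9, 11>9, 8>5); eliminate II.
Column s1 is strictly dominated by s2 for General Y (11<13); eliminate s1.
Column s2 is strictly dominated by s3 for General Y (8<11); eliminate s2.
Only (III, s3) remains, with payoff 8.

8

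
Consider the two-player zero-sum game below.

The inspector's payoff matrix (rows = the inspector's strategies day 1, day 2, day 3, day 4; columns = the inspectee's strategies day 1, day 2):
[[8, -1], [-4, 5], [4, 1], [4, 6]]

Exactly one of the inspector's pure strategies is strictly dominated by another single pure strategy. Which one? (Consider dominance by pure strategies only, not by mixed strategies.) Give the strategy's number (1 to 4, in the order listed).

Compare day 2 with day 4: 4 > -4, 6 > 5.
So day 4 strictly dominates day 2 for the inspector; day 2 is strictly dominated.

2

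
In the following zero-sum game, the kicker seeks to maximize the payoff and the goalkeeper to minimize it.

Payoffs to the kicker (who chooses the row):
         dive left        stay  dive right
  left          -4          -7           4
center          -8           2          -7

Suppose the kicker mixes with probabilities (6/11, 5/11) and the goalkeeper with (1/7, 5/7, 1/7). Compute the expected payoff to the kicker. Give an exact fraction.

Against (1/7, 5/7, 1/7), each row's expected payoff is left: -5; center: -5/7.
Taking the (6/11, 5/11)-weighted average: (6/11)·(-5) + (5/11)·(-5/7) = -235/77.

-235/77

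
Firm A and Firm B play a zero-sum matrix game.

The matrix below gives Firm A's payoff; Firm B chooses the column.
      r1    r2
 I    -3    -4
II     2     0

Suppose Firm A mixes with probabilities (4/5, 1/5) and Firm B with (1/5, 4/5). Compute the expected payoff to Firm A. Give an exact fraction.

Against (1/5, 4/5), each row's expected payoff is I: -19/5; II: 2/5.
Taking the (4/5, 1/5)-weighted average: (4/5)·(-19/5) + (1/5)·(2/5) = -74/25.

-74/25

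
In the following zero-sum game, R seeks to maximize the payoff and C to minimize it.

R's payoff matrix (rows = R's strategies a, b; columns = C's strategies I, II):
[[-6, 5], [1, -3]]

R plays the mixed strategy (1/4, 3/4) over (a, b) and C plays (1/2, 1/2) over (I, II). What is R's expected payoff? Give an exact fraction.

Against (1/2, 1/2), each row's expected payoff is a: -1/2; b: -1.
Taking the (1/4, 3/4)-weighted average: (1/4)·(-1/2) + (3/4)·(-1) = -7/8.

-7/8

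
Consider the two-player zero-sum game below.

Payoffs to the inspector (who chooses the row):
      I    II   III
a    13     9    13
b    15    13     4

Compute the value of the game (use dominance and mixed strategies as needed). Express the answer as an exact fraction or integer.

Column I is strictly dominated by II for the inspectee (it gives the inspector more in every row).
The remaining 2×2 game on (a, b) × (II, III) has no saddle point. Let the inspector play a with probability p; indifference gives 9p + 13(1−p) = 13p + 4(1−p), so p = 9/13.
Similarly the inspectee's optimal q on II is 9/13, and the value is 9·(9/13) + (13)·(4/13) = 133/13.

133/13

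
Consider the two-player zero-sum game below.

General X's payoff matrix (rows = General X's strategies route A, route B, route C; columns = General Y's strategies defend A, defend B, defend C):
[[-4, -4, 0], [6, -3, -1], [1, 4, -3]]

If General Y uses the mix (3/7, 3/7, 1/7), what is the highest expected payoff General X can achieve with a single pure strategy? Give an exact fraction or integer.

12/7

route A: (-4)·(3/7) + (-4)·(3/7) + (0)·(1/7) = -24/7.
route B: (6)·(3/7) + (-3)·(3/7) + (-1)·(1/7) = 8/7.
route C: (1)·(3/7) + (4)·(3/7) + (-3)·(1/7) = 12/7.
The best pure response is route C with expected payoff 12/7.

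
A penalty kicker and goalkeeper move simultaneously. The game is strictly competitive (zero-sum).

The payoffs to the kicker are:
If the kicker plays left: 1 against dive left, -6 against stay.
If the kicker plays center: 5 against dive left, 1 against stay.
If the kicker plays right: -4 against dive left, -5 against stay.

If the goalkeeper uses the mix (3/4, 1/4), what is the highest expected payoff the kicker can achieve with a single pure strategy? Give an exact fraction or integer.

4

left: (1)·(3/4) + (-6)·(1/4) = -3/4.
center: (5)·(3/4) + (1)·(1/4) = 4.
right: (-4)·(3/4) + (-5)·(1/4) = -17/4.
The best pure response is center with expected payoff 4.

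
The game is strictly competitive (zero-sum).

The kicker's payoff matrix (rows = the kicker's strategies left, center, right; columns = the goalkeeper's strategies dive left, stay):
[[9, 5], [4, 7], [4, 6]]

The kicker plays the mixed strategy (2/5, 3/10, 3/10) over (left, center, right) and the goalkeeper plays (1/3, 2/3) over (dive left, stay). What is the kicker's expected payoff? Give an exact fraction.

Against (1/3, 2/3), each row's expected payoff is left: 19/3; center: 6; right: 16/3.
Taking the (2/5, 3/10, 3/10)-weighted average: (2/5)·(19/3) + (3/10)·(6) + (3/10)·(16/3) = 89/15.

89/15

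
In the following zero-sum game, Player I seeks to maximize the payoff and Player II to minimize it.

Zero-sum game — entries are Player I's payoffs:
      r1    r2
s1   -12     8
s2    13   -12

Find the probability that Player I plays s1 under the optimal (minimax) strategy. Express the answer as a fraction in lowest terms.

5/9

Row minima are -12 and -12, so Player I's maximin is -12; column maxima are 13 and 8, so Player II's minimax is 8. These differ, so the equilibrium is in mixed strategies.
Let Player I play s1 with probability p. Player II is indifferent when −12p + 13(1−p) = 8p − 12(1−p), giving p = 5/9.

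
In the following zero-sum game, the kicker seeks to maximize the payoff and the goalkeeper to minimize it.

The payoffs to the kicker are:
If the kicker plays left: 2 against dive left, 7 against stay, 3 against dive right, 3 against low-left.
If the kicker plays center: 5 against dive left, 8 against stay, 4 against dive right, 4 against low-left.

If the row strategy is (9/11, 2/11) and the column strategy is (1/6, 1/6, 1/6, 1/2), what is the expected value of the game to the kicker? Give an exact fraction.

Against (1/6, 1/6, 1/6, 1/2), each row's expected payoff is left: 7/2; center: 29/6.
Taking the (9/11, 2/11)-weighted average: (9/11)·(7/2) + (2/11)·(29/6) = 247/66.

247/66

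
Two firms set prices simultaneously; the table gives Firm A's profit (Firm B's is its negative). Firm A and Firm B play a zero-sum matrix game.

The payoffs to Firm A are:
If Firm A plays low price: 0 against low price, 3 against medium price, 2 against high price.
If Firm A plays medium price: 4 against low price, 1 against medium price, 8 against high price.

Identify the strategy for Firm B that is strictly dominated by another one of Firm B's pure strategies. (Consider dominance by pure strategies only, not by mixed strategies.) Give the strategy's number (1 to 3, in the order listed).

Firm B prefers columns that give Firm A less. Compare high price with low price: 0 < 2, 4 < 8.
So low price strictly dominates high price for Firm B; high price is strictly dominated.

3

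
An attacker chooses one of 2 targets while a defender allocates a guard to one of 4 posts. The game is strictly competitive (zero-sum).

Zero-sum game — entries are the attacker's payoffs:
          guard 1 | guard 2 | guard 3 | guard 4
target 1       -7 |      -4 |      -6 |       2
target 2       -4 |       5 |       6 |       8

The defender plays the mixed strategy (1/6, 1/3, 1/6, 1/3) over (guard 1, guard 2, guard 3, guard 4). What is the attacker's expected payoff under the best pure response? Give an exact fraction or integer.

14/3

target 1: (-7)·(1/6) + (-4)·(1/3) + (-6)·(1/6) + (2)·(1/3) = -17/6.
target 2: (-4)·(1/6) + (5)·(1/3) + (6)·(1/6) + (8)·(1/3) = 14/3.
The best pure response is target 2 with expected payoff 14/3.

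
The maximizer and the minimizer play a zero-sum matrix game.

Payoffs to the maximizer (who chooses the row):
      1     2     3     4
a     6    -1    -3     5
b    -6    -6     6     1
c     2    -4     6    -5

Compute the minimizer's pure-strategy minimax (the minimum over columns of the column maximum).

The worst case (largest entry) in each column is 1: 6, 2: -1, 3: 6, 4: 5.
The best (smallest) of these is -1.

-1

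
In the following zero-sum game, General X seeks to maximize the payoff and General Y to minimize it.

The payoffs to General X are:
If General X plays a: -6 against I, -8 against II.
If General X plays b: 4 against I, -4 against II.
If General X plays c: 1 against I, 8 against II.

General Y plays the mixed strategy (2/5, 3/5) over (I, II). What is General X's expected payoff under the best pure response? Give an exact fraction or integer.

a: (-6)·(2/5) + (-8)·(3/5) = -36/5.
b: (4)·(2/5) + (-4)·(3/5) = -4/5.
c: (1)·(2/5) + (8)·(3/5) = 26/5.
The best pure response is c with expected payoff 26/5.

26/5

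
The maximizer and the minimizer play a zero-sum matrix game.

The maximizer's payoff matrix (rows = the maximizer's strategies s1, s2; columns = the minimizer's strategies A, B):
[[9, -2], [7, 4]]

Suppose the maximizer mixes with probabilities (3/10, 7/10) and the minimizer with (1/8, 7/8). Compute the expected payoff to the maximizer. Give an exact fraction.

23/8

Against (1/8, 7/8), each row's expected payoff is s1: -5/8; s2: 35/8.
Taking the (3/10, 7/10)-weighted average: (3/10)·(-5/8) + (7/10)·(35/8) = 23/8.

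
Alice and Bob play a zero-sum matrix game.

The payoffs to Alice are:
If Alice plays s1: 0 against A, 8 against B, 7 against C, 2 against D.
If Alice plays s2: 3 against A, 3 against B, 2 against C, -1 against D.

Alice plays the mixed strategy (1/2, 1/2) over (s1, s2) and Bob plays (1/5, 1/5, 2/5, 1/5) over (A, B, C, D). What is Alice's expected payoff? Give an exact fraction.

Against (1/5, 1/5, 2/5, 1/5), each row's expected payoff is s1: 24/5; s2: 9/5.
Taking the (1/2, 1/2)-weighted average: (1/2)·(24/5) + (1/2)·(9/5) = 33/10.

33/10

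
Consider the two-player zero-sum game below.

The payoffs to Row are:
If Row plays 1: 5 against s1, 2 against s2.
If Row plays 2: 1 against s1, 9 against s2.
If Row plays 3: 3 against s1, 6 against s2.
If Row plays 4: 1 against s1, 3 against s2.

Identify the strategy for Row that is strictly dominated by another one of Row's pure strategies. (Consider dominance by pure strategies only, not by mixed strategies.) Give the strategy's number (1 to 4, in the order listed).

Compare 4 with 3: 3 > 1, 6 > 3.
So 3 strictly dominates 4 for Row; 4 is strictly dominated.

4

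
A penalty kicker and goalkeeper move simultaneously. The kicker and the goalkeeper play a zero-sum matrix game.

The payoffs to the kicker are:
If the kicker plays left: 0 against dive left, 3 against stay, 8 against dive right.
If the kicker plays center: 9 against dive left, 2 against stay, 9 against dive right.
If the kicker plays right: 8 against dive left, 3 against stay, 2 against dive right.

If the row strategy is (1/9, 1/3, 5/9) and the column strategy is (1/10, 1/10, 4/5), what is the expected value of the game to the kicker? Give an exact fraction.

Against (1/10, 1/10, 4/5), each row's expected payoff is left: 67/10; center: 83/10; right: 27/10.
Taking the (1/9, 1/3, 5/9)-weighted average: (1/9)·(67/10) + (1/3)·(83/10) + (5/9)·(27/10) = 451/90.

451/90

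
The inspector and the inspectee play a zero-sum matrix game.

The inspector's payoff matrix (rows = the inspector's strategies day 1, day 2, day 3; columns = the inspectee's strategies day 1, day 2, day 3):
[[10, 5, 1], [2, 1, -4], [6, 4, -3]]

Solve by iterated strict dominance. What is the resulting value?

1

Column day 1 is strictly dominated by day 2 for the inspectee (5<10, 1<2, 4<6); eliminate day 1.
Column day 2 is strictly dominated by day 3 for the inspectee (1<5, -4<1, -3<4); eliminate day 2.
Row day 2 is strictly dominated by row day 1 (1>-4); eliminate day 2.
Row day 3 is strictly dominated by row day 1 (1>-3); eliminate day 3.
Only (day 1, day 3) remains, with payoff 1.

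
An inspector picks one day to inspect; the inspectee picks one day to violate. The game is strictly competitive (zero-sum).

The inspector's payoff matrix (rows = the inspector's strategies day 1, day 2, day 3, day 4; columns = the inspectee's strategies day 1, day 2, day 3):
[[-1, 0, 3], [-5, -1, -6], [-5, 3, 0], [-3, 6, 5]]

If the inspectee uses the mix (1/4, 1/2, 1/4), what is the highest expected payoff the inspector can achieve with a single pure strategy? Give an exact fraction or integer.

day 1: (-1)·(1/4) + (0)·(1/2) + (3)·(1/4) = 1/2.
day 2: (-5)·(1/4) + (-1)·(1/2) + (-6)·(1/4) = -13/4.
day 3: (-5)·(1/4) + (3)·(1/2) + (0)·(1/4) = 1/4.
day 4: (-3)·(1/4) + (6)·(1/2) + (5)·(1/4) = 7/2.
The best pure response is day 4 with expected payoff 7/2.

7/2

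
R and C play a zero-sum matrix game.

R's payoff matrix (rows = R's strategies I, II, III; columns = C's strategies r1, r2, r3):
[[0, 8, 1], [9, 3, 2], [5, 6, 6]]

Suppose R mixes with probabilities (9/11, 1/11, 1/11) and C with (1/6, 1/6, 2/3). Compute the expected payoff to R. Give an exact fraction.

163/66

Against (1/6, 1/6, 2/3), each row's expected payoff is I: 2; II: 10/3; III: 35/6.
Taking the (9/11, 1/11, 1/11)-weighted average: (9/11)·(2) + (1/11)·(10/3) + (1/11)·(35/6) = 163/66.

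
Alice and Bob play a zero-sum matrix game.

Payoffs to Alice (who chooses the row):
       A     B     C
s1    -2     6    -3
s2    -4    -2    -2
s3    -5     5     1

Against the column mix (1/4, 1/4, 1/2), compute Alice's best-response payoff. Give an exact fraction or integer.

1/2

s1: (-2)·(1/4) + (6)·(1/4) + (-3)·(1/2) = -1/2.
s2: (-4)·(1/4) + (-2)·(1/4) + (-2)·(1/2) = -5/2.
s3: (-5)·(1/4) + (5)·(1/4) + (1)·(1/2) = 1/2.
The best pure response is s3 with expected payoff 1/2.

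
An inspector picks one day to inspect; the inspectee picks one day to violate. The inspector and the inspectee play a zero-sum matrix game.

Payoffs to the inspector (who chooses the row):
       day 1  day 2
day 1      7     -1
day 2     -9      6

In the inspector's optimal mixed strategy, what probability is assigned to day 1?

Row minima are -1 and -9, so the inspector's maximin is -1; column maxima are 7 and 6, so the inspectee's minimax is 6. These differ, so the equilibrium is in mixed strategies.
Let the inspector play day 1 with probability p. The inspectee is indifferent when 7p − 9(1−p) = −p + 6(1−p), giving p = 15/23.

15/23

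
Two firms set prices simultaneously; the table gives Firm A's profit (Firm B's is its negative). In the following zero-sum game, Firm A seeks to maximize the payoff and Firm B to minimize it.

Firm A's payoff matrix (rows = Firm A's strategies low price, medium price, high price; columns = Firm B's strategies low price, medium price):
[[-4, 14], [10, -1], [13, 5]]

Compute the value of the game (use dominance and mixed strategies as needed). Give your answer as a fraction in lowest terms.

101/13

Row medium price is strictly dominated by row high price, so Firm A never plays it.
The remaining 2×2 game on (low price, high price) × (low price, medium price) has no saddle point. Let Firm A play low price with probability p; indifference gives −4p + 13(1−p) = 14p + 5(1−p), so p = 4/13.
Similarly Firm B's optimal q on low price is 9/26, and the value is -4·(9/26) + (14)·(17/26) = 101/13.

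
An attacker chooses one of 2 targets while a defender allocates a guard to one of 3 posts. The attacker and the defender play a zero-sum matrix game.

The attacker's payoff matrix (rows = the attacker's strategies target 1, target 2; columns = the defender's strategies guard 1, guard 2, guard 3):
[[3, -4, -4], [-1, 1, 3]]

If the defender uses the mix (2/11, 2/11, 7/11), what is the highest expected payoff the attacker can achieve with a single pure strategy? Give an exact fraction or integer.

21/11

target 1: (3)·(2/11) + (-4)·(2/11) + (-4)·(7/11) = -30/11.
target 2: (-1)·(2/11) + (1)·(2/11) + (3)·(7/11) = 21/11.
The best pure response is target 2 with expected payoff 21/11.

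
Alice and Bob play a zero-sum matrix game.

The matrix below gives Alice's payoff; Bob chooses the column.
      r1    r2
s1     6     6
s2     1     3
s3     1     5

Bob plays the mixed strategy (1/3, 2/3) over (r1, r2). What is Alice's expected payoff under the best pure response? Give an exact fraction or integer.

6

s1: (6)·(1/3) + (6)·(2/3) = 6.
s2: (1)·(1/3) + (3)·(2/3) = 7/3.
s3: (1)·(1/3) + (5)·(2/3) = 11/3.
The best pure response is s1 with expected payoff 6.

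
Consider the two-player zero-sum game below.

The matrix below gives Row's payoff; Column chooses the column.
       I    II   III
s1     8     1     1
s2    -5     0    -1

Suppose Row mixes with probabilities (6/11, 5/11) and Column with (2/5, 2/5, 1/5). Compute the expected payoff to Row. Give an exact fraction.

59/55

Against (2/5, 2/5, 1/5), each row's expected payoff is s1: 19/5; s2: -11/5.
Taking the (6/11, 5/11)-weighted average: (6/11)·(19/5) + (5/11)·(-11/5) = 59/55.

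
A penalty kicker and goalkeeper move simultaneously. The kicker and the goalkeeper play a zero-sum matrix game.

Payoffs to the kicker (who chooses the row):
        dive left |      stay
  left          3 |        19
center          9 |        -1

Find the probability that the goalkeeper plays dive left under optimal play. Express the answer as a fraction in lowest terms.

Row minima are 3 and -1, so the kicker's maximin is 3; column maxima are 9 and 19, so the goalkeeper's minimax is 9. These differ, so the equilibrium is in mixed strategies.
Let the goalkeeper play dive left with probability q. The kicker is indifferent when 3q + 19(1−q) = 9q − (1−q), giving q = 10/13.

10/13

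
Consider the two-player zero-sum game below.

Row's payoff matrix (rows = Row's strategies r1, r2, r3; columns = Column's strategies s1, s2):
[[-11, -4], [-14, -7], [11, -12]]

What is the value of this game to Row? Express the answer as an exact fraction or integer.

Row r2 is strictly dominated by row r1, so Row never plays it.
The remaining 2×2 game on (r1, r3) × (s1, s2) has no saddle point. Let Row play r1 with probability p; indifference gives −11p + 11(1−p) = −4p − 12(1−p), so p = 23/30.
Similarly Column's optimal q on s1 is 4/15, and the value is -11·(4/15) + (-4)·(11/15) = -88/15.

-88/15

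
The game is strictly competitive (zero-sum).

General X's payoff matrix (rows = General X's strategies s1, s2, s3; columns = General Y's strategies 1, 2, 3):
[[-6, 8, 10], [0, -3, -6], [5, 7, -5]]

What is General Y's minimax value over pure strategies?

5

The worst case (largest entry) in each column is 1: 5, 2: 8, 3: 10.
The best (smallest) of these is 5.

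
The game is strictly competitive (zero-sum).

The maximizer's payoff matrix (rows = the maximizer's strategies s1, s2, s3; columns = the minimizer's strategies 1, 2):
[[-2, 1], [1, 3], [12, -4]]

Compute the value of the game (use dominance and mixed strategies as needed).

20/9

Row s1 is strictly dominated by row s2, so the maximizer never plays it.
The remaining 2×2 game on (s2, s3) × (1, 2) has no saddle point. Let the maximizer play s2 with probability p; indifference gives p + 12(1−p) = 3p − 4(1−p), so p = 8/9.
Similarly the minimizer's optimal q on 1 is 7/18, and the value is 1·(7/18) + (3)·(11/18) = 20/9.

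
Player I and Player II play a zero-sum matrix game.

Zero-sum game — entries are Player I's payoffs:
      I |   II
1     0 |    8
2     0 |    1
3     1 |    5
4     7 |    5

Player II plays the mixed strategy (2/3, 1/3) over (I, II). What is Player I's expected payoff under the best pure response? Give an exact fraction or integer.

19/3

1: (0)·(2/3) + (8)·(1/3) = 8/3.
2: (0)·(2/3) + (1)·(1/3) = 1/3.
3: (1)·(2/3) + (5)·(1/3) = 7/3.
4: (7)·(2/3) + (5)·(1/3) = 19/3.
The best pure response is 4 with expected payoff 19/3.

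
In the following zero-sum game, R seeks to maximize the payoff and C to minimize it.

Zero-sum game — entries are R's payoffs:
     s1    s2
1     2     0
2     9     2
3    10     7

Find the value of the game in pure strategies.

7

Row minima: 0, 2, 7 → R's maximin is 7.
Column maxima: 10, 7 → C's minimax is 7.
They coincide at (3, s2), so the value is 7.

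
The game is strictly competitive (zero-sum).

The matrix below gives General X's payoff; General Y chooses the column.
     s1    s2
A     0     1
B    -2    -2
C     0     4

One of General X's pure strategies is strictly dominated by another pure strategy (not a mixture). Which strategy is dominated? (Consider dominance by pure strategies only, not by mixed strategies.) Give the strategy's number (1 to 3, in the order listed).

Compare B with A: 0 > -2, 1 > -2.
So A strictly dominates B for General X; B is strictly dominated.

2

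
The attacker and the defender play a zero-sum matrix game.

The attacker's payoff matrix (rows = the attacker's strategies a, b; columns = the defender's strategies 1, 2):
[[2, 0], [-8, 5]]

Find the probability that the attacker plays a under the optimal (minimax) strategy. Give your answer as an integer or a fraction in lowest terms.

13/15

Row minima are 0 and -8, so the attacker's maximin is 0; column maxima are 2 and 5, so the defender's minimax is 2. These differ, so the equilibrium is in mixed strategies.
Let the attacker play a with probability p. The defender is indifferent when 2p − 8(1−p) = 5(1−p), giving p = 13/15.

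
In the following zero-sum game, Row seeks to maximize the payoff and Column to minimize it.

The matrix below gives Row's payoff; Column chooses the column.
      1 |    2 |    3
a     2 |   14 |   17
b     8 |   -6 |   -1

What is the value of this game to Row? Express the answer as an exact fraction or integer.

Column 3 is strictly dominated by 2 for Column (it gives Row more in every row).
The remaining 2×2 game on (a, b) × (1, 2) has no saddle point. Let Row play a with probability p; indifference gives 2p + 8(1−p) = 14p − 6(1−p), so p = 7/13.
Similarly Column's optimal q on 1 is 10/13, and the value is 2·(10/13) + (14)·(3/13) = 62/13.

62/13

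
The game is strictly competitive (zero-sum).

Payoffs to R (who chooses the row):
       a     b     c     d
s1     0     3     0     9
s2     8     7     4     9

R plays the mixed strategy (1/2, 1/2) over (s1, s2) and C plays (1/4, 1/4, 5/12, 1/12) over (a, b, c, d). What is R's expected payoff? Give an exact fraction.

23/6

Against (1/4, 1/4, 5/12, 1/12), each row's expected payoff is s1: 3/2; s2: 37/6.
Taking the (1/2, 1/2)-weighted average: (1/2)·(3/2) + (1/2)·(37/6) = 23/6.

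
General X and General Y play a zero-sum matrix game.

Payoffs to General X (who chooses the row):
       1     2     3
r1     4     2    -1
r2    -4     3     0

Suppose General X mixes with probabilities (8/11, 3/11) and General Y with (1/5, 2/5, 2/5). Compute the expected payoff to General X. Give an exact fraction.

Against (1/5, 2/5, 2/5), each row's expected payoff is r1: 6/5; r2: 2/5.
Taking the (8/11, 3/11)-weighted average: (8/11)·(6/5) + (3/11)·(2/5) = 54/55.

54/55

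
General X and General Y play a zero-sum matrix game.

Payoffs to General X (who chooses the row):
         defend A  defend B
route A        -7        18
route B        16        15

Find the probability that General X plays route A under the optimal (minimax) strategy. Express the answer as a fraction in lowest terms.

1/26

Row minima are -7 and 15, so General X's maximin is 15; column maxima are 16 and 18, so General Y's minimax is 16. These differ, so the equilibrium is in mixed strategies.
Let General X play route A with probability p. General Y is indifferent when −7p + 16(1−p) = 18p + 15(1−p), giving p = 1/26.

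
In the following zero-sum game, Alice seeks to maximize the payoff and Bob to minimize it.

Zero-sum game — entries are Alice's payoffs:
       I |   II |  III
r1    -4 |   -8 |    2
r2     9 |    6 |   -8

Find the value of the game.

-13/6

Column I is strictly dominated by II for Bob (it gives Alice more in every row).
The remaining 2×2 game on (r1, r2) × (II, III) has no saddle point. Let Alice play r1 with probability p; indifference gives −8p + 6(1−p) = 2p − 8(1−p), so p = 7/12.
Similarly Bob's optimal q on II is 5/12, and the value is -8·(5/12) + (2)·(7/12) = -13/6.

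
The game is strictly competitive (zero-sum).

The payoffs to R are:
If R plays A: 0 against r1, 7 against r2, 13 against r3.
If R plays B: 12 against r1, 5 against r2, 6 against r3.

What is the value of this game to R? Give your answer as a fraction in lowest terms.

6

Column r3 is strictly dominated by r2 for C (it gives R more in every row).
The remaining 2×2 game on (A, B) × (r1, r2) has no saddle point. Let R play A with probability p; indifference gives 12(1−p) = 7p + 5(1−p), so p = 1/2.
Similarly C's optimal q on r1 is 1/7, and the value is 0·(1/7) + (7)·(6/7) = 6.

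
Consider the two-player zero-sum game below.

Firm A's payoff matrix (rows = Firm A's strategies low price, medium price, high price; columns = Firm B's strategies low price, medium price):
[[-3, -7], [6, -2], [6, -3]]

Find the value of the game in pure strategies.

Row minima: -7, -2, -3 → Firm A's maximin is -2.
Column maxima: 6, -2 → Firm B's minimax is -2.
They coincide at (medium price, medium price), so the value is -2.

-2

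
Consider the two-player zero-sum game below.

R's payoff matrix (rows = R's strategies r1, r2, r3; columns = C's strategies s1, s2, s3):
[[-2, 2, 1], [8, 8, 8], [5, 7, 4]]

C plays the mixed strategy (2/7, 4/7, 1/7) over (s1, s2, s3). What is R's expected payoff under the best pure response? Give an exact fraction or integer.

r1: (-2)·(2/7) + (2)·(4/7) + (1)·(1/7) = 5/7.
r2: (8)·(2/7) + (8)·(4/7) + (8)·(1/7) = 8.
r3: (5)·(2/7) + (7)·(4/7) + (4)·(1/7) = 6.
The best pure response is r2 with expected payoff 8.

8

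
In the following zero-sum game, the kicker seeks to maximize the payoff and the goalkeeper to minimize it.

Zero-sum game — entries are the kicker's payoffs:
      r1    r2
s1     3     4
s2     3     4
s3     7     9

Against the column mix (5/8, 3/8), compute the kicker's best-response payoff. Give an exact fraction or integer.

31/4

s1: (3)·(5/8) + (4)·(3/8) = 27/8.
s2: (3)·(5/8) + (4)·(3/8) = 27/8.
s3: (7)·(5/8) + (9)·(3/8) = 31/4.
The best pure response is s3 with expected payoff 31/4.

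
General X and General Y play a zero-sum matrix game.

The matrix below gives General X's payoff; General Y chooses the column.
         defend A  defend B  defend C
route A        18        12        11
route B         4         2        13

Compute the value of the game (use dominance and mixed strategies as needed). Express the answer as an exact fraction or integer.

Column defend A is strictly dominated by defend B for General Y (it gives General X more in every row).
The remaining 2×2 game on (route A, route B) × (defend B, defend C) has no saddle point. Let General X play route A with probability p; indifference gives 12p + 2(1−p) = 11p + 13(1−p), so p = 11/12.
Similarly General Y's optimal q on defend B is 1/6, and the value is 12·(1/6) + (11)·(5/6) = 67/6.

67/6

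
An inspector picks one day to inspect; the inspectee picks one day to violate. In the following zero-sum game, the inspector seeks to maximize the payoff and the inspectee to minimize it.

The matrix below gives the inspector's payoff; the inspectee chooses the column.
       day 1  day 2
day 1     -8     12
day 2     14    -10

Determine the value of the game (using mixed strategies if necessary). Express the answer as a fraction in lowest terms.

Row minima are -8 and -10, so the inspector's maximin is -8; column maxima are 14 and 12, so the inspectee's minimax is 12. These differ, so the equilibrium is in mixed strategies.
Let the inspector play day 1 with probability p. The inspectee is indifferent when −8p + 14(1−p) = 12p − 10(1−p), giving p = 6/11.
Let the inspectee play day 1 with probability q. The inspector is indifferent when −8q + 12(1−q) = 14q − 10(1−q), giving q = 1/2.
The value is -8·(1/2) + (12)·(1/2) = 2.

2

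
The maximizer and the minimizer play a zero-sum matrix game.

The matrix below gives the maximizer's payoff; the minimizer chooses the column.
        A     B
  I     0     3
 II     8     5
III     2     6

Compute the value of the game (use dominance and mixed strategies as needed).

38/7

Row I is strictly dominated by row III, so the maximizer never plays it.
The remaining 2×2 game on (II, III) × (A, B) has no saddle point. Let the maximizer play II with probability p; indifference gives 8p + 2(1−p) = 5p + 6(1−p), so p = 4/7.
Similarly the minimizer's optimal q on A is 1/7, and the value is 8·(1/7) + (5)·(6/7) = 38/7.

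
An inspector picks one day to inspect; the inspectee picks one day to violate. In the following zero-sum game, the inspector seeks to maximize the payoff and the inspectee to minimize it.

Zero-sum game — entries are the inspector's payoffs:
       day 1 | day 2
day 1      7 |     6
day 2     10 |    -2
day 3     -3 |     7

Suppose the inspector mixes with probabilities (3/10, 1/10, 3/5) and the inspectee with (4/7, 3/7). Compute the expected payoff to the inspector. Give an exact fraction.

113/35

Against (4/7, 3/7), each row's expected payoff is day 1: 46/7; day 2: 34/7; day 3: 9/7.
Taking the (3/10, 1/10, 3/5)-weighted average: (3/10)·(46/7) + (1/10)·(34/7) + (3/5)·(9/7) = 113/35.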